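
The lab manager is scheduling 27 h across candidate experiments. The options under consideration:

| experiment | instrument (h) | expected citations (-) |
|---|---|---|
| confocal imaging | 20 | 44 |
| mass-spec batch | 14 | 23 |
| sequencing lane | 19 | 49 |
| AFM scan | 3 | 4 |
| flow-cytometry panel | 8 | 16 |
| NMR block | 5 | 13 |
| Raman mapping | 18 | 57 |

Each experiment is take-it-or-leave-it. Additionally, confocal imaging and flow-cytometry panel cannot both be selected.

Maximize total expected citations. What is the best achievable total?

74

By expected citations per h: Raman mapping 3.17, NMR block 2.60, sequencing lane 2.58, confocal imaging 2.20 lead.
Taking AFM scan + NMR block + Raman mapping: 26 h used, 74 in expected citations.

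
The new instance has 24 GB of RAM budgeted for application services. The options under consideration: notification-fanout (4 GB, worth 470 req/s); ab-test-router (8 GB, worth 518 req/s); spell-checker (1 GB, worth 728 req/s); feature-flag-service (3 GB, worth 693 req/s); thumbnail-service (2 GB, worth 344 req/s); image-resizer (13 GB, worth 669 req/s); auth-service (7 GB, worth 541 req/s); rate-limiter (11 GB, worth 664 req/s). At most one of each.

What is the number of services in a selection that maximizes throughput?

The maximum throughput within 24 GB is 2970.
spell-checker + feature-flag-service + thumbnail-service + auth-service + rate-limiter hits 2970 at 24 GB.
All optima have 5 services.

5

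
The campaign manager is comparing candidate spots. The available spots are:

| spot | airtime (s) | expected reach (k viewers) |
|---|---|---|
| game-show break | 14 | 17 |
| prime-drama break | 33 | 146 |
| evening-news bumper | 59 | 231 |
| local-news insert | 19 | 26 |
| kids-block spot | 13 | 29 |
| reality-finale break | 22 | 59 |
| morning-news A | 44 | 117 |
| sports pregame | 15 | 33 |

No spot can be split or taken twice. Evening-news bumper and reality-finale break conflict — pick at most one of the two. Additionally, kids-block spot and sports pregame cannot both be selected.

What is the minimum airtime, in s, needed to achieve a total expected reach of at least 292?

90

Look for the lowest-airtime combination reaching 292.
Taking prime-drama break + kids-block spot + morning-news A gives 292 (≥ 292) for 90 s.
No combination under 90 s hits 292.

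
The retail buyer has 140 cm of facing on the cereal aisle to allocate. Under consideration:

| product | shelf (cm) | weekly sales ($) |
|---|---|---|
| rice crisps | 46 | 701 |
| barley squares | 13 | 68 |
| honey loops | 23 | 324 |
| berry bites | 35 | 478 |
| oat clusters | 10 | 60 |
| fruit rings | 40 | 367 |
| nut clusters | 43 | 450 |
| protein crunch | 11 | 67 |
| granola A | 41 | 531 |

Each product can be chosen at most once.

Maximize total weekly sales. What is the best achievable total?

Greedy by ratio would take rice crisps + barley squares + honey loops + berry bites + oat clusters + protein crunch: 138 cm used, total 1698.
The 44 cm tied up in honey loops and oat clusters and protein crunch is better spent on granola A — total rises to 1778 (135 cm).
Runner-up rice crisps + berry bites + protein crunch + granola A tops out at 1777.

1778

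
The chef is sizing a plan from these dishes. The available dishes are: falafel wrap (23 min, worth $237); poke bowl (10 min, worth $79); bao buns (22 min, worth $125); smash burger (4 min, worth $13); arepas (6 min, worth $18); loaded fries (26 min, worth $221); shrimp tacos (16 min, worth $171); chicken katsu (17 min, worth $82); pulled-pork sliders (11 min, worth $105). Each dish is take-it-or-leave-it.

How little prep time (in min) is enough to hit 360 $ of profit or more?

Need the lightest bundle worth ≥ 360.
Taking falafel wrap + shrimp tacos gives 408 (≥ 360) for 39 min.
Below 39 min the best achievable stays under 360.

39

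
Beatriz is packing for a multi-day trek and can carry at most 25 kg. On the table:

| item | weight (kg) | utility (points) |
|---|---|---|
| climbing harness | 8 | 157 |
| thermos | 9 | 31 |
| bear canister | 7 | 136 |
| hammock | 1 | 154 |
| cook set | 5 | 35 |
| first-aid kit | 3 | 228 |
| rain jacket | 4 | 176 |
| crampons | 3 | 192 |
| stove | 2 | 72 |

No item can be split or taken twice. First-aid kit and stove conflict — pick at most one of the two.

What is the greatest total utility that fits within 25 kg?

Best packing: climbing harness + hammock + cook set + first-aid kit + rain jacket + crampons — 24 kg, 942 total.

942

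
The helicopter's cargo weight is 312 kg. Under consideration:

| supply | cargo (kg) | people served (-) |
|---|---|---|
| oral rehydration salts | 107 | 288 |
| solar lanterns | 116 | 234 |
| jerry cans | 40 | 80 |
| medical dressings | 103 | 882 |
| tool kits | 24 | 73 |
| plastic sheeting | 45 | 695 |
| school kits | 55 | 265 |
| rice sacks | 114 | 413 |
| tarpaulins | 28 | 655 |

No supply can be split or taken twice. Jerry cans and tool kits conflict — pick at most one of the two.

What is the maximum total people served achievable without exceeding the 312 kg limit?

2645

Best packing: medical dressings + plastic sheeting + rice sacks + tarpaulins — 290 kg, 2645 total.
Every other selection either busts 312 kg or breaks a pairing rule or fails to beat 2645.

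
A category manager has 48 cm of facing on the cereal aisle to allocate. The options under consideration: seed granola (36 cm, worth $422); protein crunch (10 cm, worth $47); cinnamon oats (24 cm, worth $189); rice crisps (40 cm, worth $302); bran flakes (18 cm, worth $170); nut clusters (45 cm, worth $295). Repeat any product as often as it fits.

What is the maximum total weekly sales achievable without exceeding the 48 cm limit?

469

The ratio ordering already packs tightly: seed granola + protein crunch, 46 cm, 469.
No other feasible combination exceeds 469.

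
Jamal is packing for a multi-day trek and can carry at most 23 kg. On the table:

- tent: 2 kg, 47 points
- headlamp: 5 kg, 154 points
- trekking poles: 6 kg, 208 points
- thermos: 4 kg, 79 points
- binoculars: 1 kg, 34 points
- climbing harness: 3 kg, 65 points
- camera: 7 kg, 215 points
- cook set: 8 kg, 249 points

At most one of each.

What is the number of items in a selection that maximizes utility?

The maximum utility within 23 kg is 719.
For example tent + trekking poles + camera + cook set achieves it, using 23 kg.
Every optimal selection uses 4 items.

4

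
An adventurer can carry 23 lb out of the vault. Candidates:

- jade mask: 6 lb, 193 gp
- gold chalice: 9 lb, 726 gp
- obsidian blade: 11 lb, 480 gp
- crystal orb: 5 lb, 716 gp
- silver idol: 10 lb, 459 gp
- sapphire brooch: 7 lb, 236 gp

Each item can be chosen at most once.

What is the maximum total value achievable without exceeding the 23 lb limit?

The ratio ordering already packs tightly: gold chalice + crystal orb + sapphire brooch, 21 lb, 1678.
Next best is jade mask + gold chalice + crystal orb at 1635 (20 lb) — short by 43.

1678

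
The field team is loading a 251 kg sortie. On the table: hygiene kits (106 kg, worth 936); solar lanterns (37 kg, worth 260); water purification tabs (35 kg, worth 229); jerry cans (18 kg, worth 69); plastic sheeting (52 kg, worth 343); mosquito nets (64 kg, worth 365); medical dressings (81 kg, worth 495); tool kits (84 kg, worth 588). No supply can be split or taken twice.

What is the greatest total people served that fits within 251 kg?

Greedy by ratio would take hygiene kits + solar lanterns + jerry cans + tool kits: 245 kg used, total 1853.
Replace solar lanterns and jerry cans with plastic sheeting: the trade gains 14 net, giving 1867 at 242 kg.

1867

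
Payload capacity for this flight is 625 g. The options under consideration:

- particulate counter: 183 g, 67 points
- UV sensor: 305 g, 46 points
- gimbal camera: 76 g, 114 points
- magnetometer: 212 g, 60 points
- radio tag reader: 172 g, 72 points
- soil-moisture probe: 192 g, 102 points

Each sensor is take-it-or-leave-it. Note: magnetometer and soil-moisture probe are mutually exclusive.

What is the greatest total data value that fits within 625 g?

355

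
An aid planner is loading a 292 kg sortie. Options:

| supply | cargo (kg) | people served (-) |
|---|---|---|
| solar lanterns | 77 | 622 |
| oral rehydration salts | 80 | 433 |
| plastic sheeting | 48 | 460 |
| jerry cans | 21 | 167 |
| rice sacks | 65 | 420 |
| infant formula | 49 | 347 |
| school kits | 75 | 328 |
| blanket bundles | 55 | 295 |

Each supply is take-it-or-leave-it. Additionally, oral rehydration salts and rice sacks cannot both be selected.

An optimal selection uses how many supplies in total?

Optimal total is 2029.
For example solar lanterns + oral rehydration salts + plastic sheeting + jerry cans + infant formula achieves it, using 275 kg.
Any selection reaching 2029 contains exactly 5 supplies.

5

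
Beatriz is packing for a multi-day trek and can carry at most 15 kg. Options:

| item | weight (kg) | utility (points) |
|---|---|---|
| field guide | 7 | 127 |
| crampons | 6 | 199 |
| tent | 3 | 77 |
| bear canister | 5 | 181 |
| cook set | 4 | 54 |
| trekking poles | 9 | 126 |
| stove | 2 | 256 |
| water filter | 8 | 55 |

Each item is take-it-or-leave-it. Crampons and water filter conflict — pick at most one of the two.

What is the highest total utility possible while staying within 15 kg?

The ratio ordering already packs tightly: crampons + bear canister + stove, 13 kg, 636.
Next best is crampons + tent + cook set + stove at 586 (15 kg) — short by 50.

636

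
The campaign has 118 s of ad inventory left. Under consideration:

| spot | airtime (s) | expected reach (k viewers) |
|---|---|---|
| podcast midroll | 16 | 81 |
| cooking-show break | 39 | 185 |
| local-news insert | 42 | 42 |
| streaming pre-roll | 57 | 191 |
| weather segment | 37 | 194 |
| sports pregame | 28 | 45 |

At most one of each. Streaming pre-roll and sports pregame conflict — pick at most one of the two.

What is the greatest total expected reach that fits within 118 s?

466

Greedy by ratio would take podcast midroll + cooking-show break + weather segment: 92 s used, total 460.
The 39 s tied up in cooking-show break is better spent on streaming pre-roll — total rises to 466 (110 s).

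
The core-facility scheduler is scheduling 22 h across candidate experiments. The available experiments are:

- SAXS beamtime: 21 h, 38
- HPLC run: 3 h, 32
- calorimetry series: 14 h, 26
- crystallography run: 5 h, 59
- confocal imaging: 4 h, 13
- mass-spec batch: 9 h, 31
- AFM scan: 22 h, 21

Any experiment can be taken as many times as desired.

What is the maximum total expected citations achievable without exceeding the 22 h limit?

246

By expected citations per h: crystallography run 11.80, HPLC run 10.67, mass-spec batch 3.44 lead.
The ratio heuristic lands on 4×crystallography run (236) but leaves 2 h idle.
Dropping 2×crystallography run frees 10 h; slotting in 4×HPLC run (12 h) lifts the total to 246 at 22 h.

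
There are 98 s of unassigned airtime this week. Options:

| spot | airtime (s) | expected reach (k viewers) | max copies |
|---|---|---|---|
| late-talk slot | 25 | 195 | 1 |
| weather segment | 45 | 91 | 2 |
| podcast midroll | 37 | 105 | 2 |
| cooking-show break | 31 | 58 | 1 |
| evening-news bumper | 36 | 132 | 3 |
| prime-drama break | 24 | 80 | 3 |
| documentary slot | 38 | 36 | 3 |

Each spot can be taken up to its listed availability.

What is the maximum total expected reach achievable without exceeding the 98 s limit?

459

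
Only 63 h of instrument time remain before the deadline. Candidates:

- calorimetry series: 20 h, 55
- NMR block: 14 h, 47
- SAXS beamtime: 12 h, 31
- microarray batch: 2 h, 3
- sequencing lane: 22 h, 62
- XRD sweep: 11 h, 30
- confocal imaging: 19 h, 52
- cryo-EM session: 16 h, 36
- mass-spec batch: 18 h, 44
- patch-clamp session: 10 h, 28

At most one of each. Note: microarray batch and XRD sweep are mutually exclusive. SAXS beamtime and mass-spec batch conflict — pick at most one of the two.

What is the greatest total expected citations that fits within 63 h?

Density check — NMR block 3.36, sequencing lane 2.82, patch-clamp session 2.80 are the best per h.
Calorimetry series + NMR block + confocal imaging + patch-clamp session uses 63 of the 63 h and totals 182.
Nothing else feasible within 63 h beats 182.

182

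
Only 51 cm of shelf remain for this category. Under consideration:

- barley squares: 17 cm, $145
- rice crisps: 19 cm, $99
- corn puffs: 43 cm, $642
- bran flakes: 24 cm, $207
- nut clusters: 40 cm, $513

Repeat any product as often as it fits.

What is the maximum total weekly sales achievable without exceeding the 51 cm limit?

642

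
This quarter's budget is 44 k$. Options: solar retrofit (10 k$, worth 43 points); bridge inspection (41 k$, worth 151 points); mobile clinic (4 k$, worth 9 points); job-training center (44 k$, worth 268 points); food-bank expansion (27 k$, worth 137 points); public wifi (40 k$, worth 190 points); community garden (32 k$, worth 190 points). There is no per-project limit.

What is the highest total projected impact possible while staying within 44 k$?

268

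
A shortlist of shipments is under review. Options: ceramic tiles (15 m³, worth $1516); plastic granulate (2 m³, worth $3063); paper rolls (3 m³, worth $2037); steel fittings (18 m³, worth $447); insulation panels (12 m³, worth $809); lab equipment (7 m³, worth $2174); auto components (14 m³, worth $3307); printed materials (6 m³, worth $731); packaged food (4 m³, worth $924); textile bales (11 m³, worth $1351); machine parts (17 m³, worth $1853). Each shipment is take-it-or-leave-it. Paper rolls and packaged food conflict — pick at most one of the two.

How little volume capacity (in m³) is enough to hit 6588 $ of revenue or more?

12

Minimise m³ subject to total revenue ≥ 6588.
plastic granulate + paper rolls + lab equipment reaches 7274 using 12 m³.
Any bundle with less than 12 m³ falls short of 6588.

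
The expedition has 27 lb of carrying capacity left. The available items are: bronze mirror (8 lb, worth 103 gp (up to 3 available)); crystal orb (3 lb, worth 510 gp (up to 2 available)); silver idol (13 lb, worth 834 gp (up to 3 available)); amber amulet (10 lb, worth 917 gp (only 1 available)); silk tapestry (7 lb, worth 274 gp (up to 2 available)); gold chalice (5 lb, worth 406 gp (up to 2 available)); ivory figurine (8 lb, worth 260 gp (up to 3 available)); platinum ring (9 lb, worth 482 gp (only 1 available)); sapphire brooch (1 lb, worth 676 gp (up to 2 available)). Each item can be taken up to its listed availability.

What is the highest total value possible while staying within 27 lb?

3771

A density-first pass picks 2×crystal orb + amber amulet + gold chalice + 2×sapphire brooch — 3695 at 23 lb.
Replace gold chalice with platinum ring: the trade gains 76 net, giving 3771 at 27 lb.
No other feasible combination exceeds 3771.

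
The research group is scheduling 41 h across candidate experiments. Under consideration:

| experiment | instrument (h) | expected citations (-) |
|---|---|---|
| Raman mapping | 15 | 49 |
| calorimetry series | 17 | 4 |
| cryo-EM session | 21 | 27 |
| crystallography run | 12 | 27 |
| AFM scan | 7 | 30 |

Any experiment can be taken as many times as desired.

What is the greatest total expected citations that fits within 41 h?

150

Best packing: 5×AFM scan — 35 h, 150 total.
No other feasible combination exceeds 150.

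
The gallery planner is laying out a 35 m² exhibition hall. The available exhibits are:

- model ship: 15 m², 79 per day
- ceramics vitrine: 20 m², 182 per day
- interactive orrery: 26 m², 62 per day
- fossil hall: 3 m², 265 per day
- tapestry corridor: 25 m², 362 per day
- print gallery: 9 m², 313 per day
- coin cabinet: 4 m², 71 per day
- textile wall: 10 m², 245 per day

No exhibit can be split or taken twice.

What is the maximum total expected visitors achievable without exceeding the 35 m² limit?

894

Taking fossil hall + print gallery + coin cabinet + textile wall: 26 m² used, 894 in expected visitors.
Nothing else within 35 m² beats 894.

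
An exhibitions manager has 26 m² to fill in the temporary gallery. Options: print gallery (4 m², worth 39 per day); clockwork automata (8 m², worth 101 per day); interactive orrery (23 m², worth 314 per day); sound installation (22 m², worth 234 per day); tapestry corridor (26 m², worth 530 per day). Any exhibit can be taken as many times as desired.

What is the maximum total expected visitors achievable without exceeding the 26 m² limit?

The ratio ordering already packs tightly: tapestry corridor, 26 m², 530.

530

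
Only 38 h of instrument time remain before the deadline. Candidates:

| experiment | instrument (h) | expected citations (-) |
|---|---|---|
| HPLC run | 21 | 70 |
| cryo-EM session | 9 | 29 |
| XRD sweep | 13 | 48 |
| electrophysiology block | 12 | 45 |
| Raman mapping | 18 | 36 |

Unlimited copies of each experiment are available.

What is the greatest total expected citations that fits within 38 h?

By expected citations per h: electrophysiology block 3.75, XRD sweep 3.69, HPLC run 3.33 lead.
The ratio heuristic lands on 3×electrophysiology block (135) but leaves 2 h idle.
The 24 h tied up in 2×electrophysiology block is better spent on 2×XRD sweep — total rises to 141 (38 h).
Nothing else within 38 h beats 141.

141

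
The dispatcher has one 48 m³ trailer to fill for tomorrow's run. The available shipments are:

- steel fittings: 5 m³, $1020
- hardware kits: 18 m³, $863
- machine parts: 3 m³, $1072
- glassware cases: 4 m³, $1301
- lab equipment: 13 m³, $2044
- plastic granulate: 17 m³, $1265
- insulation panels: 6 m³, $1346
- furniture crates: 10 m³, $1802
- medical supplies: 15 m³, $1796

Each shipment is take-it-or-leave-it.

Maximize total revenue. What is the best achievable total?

8585

The ratio ordering already packs tightly: steel fittings + machine parts + glassware cases + lab equipment + insulation panels + furniture crates, 41 m³, 8585.
An exhaustive check of the 512 subsets confirms 8585.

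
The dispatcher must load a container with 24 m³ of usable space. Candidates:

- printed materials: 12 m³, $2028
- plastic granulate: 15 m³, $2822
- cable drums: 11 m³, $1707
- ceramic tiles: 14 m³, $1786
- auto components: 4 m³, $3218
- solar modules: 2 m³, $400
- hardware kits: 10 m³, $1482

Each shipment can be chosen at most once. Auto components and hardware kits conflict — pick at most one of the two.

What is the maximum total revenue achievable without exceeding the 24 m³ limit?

6440

Ranking by ratio (revenue/m³): auto components 804.50, solar modules 200.00, plastic granulate 188.13.
Best packing: plastic granulate + auto components + solar modules — 21 m³, 6440 total.
No other feasible combination exceeds 6440.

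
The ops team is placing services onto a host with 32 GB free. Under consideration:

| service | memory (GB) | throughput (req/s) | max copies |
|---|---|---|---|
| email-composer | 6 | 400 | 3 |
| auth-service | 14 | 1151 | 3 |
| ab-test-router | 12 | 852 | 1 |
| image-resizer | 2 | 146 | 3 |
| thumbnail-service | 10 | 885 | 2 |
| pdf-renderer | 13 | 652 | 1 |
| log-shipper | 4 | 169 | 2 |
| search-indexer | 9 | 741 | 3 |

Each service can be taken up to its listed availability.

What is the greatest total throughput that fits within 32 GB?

2659

Ranking by ratio (throughput/GB): thumbnail-service 88.50, search-indexer 82.33, auth-service 82.21, image-resizer 73.00.
Taking the top-ratio services first gives image-resizer + 2×thumbnail-service + search-indexer for 2657 (31 GB).
The 10 GB tied up in thumbnail-service is better spent on image-resizer + search-indexer — total rises to 2659 (32 GB).
Nothing else within 32 GB beats 2659.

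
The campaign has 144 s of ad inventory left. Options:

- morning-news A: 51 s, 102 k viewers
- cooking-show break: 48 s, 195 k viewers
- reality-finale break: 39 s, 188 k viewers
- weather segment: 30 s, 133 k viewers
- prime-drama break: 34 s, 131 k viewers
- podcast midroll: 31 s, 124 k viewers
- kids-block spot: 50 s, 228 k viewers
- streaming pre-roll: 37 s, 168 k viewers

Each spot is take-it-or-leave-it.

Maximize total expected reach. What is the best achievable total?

620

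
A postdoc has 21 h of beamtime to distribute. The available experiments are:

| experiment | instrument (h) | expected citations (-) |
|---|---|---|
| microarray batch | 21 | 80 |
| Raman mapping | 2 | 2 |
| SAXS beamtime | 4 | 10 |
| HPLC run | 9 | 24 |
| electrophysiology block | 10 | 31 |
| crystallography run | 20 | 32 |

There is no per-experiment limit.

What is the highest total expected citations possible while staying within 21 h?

Ranking by ratio (expected citations/h): microarray batch 3.81, electrophysiology block 3.10, HPLC run 2.67.
Microarray batch uses 21 of the 21 h and totals 80.
That's the maximum — no swap from here does better than 80.

80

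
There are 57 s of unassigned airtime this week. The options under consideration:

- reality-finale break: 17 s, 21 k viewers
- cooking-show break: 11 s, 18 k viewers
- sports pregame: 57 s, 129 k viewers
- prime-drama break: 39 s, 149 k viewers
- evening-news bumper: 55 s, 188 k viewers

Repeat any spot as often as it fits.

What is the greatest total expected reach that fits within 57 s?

188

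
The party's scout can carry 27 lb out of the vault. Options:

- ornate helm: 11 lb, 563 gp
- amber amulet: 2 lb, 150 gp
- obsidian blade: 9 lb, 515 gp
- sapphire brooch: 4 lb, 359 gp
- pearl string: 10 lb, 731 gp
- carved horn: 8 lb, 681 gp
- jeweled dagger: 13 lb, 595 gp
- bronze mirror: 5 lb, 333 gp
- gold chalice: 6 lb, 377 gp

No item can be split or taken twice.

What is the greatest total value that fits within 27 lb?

2104

The ratio heuristic lands on amber amulet + sapphire brooch + pearl string + carved horn (1921) but leaves 3 lb idle.
Replace amber amulet with bronze mirror: the trade gains 183 net, giving 2104 at 27 lb.
The closest alternative, amber amulet + sapphire brooch + pearl string + bronze mirror + gold chalice, reaches only 1950.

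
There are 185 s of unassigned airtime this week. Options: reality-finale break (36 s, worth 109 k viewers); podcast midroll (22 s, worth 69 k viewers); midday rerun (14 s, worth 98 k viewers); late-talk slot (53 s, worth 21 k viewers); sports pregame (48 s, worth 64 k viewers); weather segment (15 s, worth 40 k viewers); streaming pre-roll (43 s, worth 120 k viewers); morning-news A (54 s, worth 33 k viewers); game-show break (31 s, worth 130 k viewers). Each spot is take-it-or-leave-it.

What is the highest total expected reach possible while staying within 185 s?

Taking reality-finale break + podcast midroll + midday rerun + weather segment + streaming pre-roll + game-show break: 161 s used, 566 in expected reach.

566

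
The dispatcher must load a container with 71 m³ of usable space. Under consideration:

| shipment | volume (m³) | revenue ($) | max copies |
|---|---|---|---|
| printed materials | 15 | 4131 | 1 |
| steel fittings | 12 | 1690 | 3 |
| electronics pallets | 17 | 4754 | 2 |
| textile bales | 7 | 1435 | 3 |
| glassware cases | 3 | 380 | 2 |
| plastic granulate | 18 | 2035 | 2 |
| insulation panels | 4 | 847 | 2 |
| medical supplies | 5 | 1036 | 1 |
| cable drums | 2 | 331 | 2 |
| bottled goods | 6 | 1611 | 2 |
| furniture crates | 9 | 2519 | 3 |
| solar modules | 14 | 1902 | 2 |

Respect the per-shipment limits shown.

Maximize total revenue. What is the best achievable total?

Density check — furniture crates 279.89, electronics pallets 279.65, printed materials 275.40 are the best per m³.
Taking the top-ratio shipments first gives 2×electronics pallets + insulation panels + bottled goods + 3×furniture crates for 19523 (71 m³).
Replace electronics pallets and insulation panels with printed materials + bottled goods: the trade gains 141 net, giving 19664 at 71 m³.
Every other selection either busts 71 m³ or exceeds an availability limit or fails to beat 19664.

19664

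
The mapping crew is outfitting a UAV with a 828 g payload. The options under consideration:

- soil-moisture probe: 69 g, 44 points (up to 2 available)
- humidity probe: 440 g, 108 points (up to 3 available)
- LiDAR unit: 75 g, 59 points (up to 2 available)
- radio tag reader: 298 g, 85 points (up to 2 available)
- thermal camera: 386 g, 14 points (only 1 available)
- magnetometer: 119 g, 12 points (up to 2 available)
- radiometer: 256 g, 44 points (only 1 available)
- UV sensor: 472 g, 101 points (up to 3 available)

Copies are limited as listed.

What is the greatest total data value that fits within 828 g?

332

Ranking by ratio (data value/g): LiDAR unit 0.79, soil-moisture probe 0.64, radio tag reader 0.29.
Filling by ratio: 2×soil-moisture probe + 2×LiDAR unit + radio tag reader + 2×magnetometer for 315, with 4 g left unused.
Replace soil-moisture probe and 2×magnetometer with radio tag reader: the trade gains 17 net, giving 332 at 815 g.
That's the maximum — no swap from here does better than 332.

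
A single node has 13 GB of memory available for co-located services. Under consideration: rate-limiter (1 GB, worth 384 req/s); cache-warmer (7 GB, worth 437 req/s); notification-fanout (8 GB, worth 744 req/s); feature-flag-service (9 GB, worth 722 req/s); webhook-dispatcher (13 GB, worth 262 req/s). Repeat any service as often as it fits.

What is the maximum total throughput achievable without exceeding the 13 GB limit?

4992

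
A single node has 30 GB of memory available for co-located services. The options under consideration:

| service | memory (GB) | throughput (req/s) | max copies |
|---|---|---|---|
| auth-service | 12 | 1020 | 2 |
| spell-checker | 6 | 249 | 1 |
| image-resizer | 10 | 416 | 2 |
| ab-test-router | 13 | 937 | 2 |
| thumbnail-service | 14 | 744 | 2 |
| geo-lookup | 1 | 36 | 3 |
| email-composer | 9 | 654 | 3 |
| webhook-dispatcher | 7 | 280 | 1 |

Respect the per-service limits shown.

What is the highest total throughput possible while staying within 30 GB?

2328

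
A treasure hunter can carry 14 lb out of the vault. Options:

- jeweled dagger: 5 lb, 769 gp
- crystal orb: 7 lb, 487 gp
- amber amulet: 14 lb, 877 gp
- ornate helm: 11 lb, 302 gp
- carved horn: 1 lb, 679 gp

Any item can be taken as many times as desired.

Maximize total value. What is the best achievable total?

9506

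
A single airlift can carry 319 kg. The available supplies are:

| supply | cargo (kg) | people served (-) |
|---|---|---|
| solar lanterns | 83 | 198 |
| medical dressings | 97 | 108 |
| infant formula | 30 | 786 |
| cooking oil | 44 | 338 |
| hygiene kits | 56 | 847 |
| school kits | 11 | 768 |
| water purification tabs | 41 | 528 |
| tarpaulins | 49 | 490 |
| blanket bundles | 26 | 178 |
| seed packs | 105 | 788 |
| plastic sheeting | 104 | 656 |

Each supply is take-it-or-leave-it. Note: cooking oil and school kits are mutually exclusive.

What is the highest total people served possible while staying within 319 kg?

Density check — school kits 69.82, infant formula 26.20, hygiene kits 15.12, water purification tabs 12.88 are the best per kg.
Taking infant formula + hygiene kits + school kits + water purification tabs + tarpaulins + blanket bundles + seed packs: 318 kg used, 4385 in people served.
The closest alternative, infant formula + hygiene kits + school kits + water purification tabs + tarpaulins + blanket bundles + plastic sheeting, reaches only 4253.

4385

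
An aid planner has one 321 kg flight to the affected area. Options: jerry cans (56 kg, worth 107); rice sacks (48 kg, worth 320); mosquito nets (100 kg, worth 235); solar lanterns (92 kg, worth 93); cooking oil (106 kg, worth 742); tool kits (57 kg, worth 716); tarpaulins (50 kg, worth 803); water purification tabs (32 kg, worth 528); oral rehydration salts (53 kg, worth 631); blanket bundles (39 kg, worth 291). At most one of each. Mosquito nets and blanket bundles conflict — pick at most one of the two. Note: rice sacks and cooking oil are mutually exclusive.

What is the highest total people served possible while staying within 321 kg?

A density-first pass picks rice sacks + tool kits + tarpaulins + water purification tabs + oral rehydration salts + blanket bundles — 3289 at 279 kg.
Dropping rice sacks and blanket bundles frees 87 kg; slotting in cooking oil (106 kg) lifts the total to 3420 at 298 kg.

3420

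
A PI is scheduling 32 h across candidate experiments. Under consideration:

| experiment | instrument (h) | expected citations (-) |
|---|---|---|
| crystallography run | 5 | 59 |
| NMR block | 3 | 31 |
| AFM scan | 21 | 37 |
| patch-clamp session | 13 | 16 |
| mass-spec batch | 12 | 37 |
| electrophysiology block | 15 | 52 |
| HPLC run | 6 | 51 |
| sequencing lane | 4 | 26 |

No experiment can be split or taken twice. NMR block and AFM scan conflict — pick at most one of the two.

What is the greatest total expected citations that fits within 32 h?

Density check — crystallography run 11.80, NMR block 10.33, HPLC run 8.50, sequencing lane 6.50 are the best per h.
Crystallography run + NMR block + mass-spec batch + HPLC run + sequencing lane uses 30 of the 32 h and totals 204.
Next best is crystallography run + NMR block + electrophysiology block + HPLC run at 193 (29 h) — short by 11.

204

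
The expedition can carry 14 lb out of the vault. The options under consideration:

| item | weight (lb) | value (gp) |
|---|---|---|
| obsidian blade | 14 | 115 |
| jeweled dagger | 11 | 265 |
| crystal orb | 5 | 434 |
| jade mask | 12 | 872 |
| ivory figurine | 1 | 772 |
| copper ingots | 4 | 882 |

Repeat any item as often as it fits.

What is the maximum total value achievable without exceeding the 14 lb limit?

Best packing: 14×ivory figurine — 14 lb, 10808 total.

10808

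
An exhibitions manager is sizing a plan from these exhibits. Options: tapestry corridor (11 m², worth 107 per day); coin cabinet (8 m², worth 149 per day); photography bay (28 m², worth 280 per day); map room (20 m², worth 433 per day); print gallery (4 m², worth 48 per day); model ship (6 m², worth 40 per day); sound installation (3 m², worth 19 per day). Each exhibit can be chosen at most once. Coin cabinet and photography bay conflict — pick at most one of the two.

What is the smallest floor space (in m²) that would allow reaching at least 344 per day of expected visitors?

20

Look for the lowest-floor combination reaching 344.
map room: 433 expected visitors at 20 m².
No combination under 20 m² hits 344.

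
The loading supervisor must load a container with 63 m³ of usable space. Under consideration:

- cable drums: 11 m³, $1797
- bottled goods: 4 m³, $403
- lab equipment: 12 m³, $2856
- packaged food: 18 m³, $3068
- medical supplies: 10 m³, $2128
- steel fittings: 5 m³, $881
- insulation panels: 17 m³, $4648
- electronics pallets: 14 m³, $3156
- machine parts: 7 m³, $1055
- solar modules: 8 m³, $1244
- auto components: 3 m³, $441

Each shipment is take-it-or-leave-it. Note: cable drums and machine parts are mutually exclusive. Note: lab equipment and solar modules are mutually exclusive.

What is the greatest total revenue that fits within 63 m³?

By revenue per m³: insulation panels 273.41, lab equipment 238.00, electronics pallets 225.43 lead.
The ratio heuristic lands on lab equipment + medical supplies + steel fittings + insulation panels + electronics pallets + auto components (14110) but leaves 2 m³ idle.
Replace steel fittings with machine parts: the trade gains 174 net, giving 14284 at 63 m³.
Every other selection either busts 63 m³ or breaks a pairing rule or fails to beat 14284.

14284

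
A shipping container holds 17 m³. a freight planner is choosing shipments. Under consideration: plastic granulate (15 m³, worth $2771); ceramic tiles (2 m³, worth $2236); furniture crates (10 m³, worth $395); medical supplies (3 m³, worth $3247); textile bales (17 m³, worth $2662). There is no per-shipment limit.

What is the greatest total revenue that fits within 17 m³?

18899

Taking the top-ratio shipments first gives 8×ceramic tiles for 17888 (16 m³).
The 2 m³ tied up in ceramic tiles is better spent on medical supplies — total rises to 18899 (17 m³).
That's the maximum — no swap from here does better than 18899.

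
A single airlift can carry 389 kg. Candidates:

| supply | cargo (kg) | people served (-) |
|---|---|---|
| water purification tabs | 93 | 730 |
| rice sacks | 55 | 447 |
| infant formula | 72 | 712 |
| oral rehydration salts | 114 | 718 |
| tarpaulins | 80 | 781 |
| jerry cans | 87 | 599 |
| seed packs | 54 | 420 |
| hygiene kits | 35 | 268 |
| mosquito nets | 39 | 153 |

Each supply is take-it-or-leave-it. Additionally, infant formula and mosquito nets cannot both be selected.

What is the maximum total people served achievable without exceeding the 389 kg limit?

3358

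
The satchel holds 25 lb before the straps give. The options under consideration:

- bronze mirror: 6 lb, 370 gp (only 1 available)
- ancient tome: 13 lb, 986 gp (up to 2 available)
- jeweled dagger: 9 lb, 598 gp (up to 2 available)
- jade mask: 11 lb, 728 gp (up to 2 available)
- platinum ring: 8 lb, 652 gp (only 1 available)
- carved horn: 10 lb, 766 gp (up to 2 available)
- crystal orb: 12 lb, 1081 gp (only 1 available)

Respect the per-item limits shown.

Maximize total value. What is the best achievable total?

Ranking by ratio (value/lb): crystal orb 90.08, platinum ring 81.50, carved horn 76.60, ancient tome 75.85.
Greedy by ratio would take platinum ring + crystal orb: 20 lb used, total 1733.
The 8 lb tied up in platinum ring is better spent on ancient tome — total rises to 2067 (25 lb).
Every other selection either busts 25 lb or exceeds an availability limit or fails to beat 2067.

2067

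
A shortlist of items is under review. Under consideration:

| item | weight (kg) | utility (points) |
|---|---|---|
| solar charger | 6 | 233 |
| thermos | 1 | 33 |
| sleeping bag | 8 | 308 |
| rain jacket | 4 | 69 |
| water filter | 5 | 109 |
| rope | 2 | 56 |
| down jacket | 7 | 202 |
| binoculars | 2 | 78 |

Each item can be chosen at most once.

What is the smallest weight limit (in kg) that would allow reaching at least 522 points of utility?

14

Look for the lowest-weight combination reaching 522.
solar charger + sleeping bag reaches 541 using 14 kg.
No combination under 14 kg hits 522.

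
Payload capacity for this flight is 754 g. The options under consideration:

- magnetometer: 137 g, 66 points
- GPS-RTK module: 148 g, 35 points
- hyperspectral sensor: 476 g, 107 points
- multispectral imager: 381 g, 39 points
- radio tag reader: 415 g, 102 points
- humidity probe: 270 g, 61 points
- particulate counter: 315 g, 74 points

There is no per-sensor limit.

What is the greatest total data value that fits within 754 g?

Best packing: 5×magnetometer — 685 g, 330 total.
The spare 69 g is too small for any remaining sensor, and no exchange beats 330.

330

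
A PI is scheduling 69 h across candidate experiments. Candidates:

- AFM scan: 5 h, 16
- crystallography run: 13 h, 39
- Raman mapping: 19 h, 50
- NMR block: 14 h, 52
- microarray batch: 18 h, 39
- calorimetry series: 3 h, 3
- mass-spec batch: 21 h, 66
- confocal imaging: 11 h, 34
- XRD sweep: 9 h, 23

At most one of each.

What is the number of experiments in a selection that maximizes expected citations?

5

The maximum expected citations within 69 h is 214.
crystallography run + NMR block + mass-spec batch + confocal imaging + XRD sweep hits 214 at 68 h.
Every optimal selection uses 5 experiments.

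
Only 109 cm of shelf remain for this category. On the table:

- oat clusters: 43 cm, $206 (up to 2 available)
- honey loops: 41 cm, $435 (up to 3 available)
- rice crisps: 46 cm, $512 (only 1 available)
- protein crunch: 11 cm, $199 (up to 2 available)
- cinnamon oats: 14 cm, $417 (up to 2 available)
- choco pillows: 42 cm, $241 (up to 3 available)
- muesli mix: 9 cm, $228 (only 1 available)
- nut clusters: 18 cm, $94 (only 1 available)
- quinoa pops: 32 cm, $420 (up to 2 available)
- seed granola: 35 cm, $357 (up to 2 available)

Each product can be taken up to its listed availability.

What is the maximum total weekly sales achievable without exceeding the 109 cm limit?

Ranking by ratio (weekly sales/cm): cinnamon oats 29.79, muesli mix 25.33, protein crunch 18.09, quinoa pops 13.12.
Best packing: 2×protein crunch + 2×cinnamon oats + muesli mix + nut clusters + quinoa pops — 109 cm, 1974 total.

1974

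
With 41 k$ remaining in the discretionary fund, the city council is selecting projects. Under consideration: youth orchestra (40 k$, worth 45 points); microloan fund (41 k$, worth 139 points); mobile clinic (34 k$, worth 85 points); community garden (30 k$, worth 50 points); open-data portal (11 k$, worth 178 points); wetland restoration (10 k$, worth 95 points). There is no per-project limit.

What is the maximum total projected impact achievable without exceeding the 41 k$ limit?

Ranking by ratio (projected impact/k$): open-data portal 16.18, wetland restoration 9.50, microloan fund 3.39.
3×open-data portal uses 33 of the 41 k$ and totals 534.
Nothing else within 41 k$ beats 534.

534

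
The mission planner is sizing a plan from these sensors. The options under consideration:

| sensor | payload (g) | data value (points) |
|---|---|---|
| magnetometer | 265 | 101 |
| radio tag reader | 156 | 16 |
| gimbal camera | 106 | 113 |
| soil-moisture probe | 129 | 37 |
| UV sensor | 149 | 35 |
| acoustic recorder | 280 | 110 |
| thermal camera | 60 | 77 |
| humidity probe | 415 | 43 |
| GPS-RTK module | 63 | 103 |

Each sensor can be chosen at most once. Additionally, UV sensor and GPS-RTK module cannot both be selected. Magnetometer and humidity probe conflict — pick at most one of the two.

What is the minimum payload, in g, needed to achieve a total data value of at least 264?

Minimise g subject to total data value ≥ 264.
gimbal camera + thermal camera + GPS-RTK module: 293 data value at 229 g.
Below 229 g the best achievable stays under 264.

229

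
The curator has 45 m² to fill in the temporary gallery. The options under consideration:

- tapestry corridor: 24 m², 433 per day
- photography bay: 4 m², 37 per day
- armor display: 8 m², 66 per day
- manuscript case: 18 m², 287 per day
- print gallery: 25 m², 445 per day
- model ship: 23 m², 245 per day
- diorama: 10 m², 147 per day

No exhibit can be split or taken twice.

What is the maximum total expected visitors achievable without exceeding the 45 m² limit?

732

Filling by ratio: tapestry corridor + manuscript case for 720, with 3 m² left unused.
Dropping tapestry corridor frees 24 m²; slotting in print gallery (25 m²) lifts the total to 732 at 43 m².
Runner-up tapestry corridor + manuscript case tops out at 720.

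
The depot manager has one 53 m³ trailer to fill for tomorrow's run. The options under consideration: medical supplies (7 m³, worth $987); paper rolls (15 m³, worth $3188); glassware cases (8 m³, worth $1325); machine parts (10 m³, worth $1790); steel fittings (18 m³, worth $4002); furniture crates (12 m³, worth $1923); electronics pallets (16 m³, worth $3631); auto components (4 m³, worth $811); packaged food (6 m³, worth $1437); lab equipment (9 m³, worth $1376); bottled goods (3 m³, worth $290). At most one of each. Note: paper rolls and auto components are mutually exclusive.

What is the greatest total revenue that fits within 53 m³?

11257

Ranking by ratio (revenue/m³): packaged food 239.50, electronics pallets 226.94, steel fittings 222.33.
A density-first pass picks glassware cases + steel fittings + electronics pallets + auto components + packaged food — 11206 at 52 m³.
The 8 m³ tied up in glassware cases is better spent on lab equipment — total rises to 11257 (53 m³).
The closest alternative, glassware cases + steel fittings + electronics pallets + auto components + packaged food, reaches only 11206.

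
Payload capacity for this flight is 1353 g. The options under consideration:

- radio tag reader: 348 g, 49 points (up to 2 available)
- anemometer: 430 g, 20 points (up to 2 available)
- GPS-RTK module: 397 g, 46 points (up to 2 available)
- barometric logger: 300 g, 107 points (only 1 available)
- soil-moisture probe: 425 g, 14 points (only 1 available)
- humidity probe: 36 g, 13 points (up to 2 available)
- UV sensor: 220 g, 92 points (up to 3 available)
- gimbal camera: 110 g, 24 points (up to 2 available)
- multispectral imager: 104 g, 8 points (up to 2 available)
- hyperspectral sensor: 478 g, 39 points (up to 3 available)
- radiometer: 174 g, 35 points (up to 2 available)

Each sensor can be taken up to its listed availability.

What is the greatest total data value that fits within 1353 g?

By data value per g: UV sensor 0.42, humidity probe 0.36, barometric logger 0.36 lead.
Greedy by ratio would take barometric logger + 2×humidity probe + 3×UV sensor + 2×gimbal camera: 1252 g used, total 457.
Dropping gimbal camera frees 110 g; slotting in radiometer (174 g) lifts the total to 468 at 1316 g.
The spare 37 g is too small for any remaining sensor, and no exchange beats 468.

468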